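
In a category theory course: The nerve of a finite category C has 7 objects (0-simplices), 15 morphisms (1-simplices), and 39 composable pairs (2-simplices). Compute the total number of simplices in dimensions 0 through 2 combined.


The 2-skeleton of the nerve N(C) consists of simplices in dimensions 0, 1, 2:
  |N(C)_0| = 7 (objects)
  |N(C)_1| = 15 (morphisms)
  |N(C)_2| = 39 (composable pairs)
Total = 7 + 15 + 39 = 61

61


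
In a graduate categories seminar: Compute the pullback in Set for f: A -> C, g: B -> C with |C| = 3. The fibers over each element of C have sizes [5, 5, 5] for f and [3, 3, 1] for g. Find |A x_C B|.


The pullback A x_C B consists of pairs (a, b) with f(a) = g(b).
For each element c in C, the fiber product has |f^-1(c)| * |g^-1(c)| elements.
Summing over C: 5 * 3 + 5 * 3 + 5 * 1
= 15 + 15 + 5 = 35

35


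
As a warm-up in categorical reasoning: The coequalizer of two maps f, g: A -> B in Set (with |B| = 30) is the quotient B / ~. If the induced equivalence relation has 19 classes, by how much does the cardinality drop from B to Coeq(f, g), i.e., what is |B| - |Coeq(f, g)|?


The coequalizer Coeq(f, g) = B / ~ has one element per equivalence class.
|B| = 30, |Coeq(f, g)| = 19.
|B| - |Coeq(f, g)| = 30 - 19 = 11.

11


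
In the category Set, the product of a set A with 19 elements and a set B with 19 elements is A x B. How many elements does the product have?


In Set, the product A x B is the Cartesian product.
By the universal property, |A x B| = |A| * |B|.
|A x B| = 19 * 19 = 361

361


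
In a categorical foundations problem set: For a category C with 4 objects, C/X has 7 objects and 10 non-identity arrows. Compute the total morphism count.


In the slice category C/X, objects are morphisms to X.
Identity morphisms: 7 (one per object of C/X).
Non-identity morphisms: 10.
Total = 7 + 10 = 17

17


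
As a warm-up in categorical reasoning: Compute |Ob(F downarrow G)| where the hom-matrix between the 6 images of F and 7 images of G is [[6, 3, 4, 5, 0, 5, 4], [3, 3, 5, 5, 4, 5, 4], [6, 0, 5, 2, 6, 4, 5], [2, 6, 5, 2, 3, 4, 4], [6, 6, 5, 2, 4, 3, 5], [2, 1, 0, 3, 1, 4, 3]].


Objects of (F downarrow G) are triples (a, b, h: F(a)->G(b)).
The count equals the sum of all entries in the hom-matrix.
sum(row 0) = 27
sum(row 1) = 29
sum(row 2) = 28
sum(row 3) = 26
sum(row 4) = 31
sum(row 5) = 14
Grand total = 155

155


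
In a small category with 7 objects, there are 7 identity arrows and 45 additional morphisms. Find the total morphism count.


Each object has an identity morphism, giving 7 identities.
Adding the 45 non-identity morphisms:
Total = 7 + 45 = 52

52


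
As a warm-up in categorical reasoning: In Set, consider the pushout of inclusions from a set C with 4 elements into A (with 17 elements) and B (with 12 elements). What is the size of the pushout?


The pushout A +_C B identifies the images of C in A and B.
|A +_C B| = |A| + |B| - |C| (for injections).
= 17 + 12 - 4 = 25

25


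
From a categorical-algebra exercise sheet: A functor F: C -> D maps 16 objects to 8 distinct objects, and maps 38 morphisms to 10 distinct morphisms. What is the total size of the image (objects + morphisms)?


The image of F consists of distinct objects and distinct morphisms.
|Im(F)| on objects = 8
|Im(F)| on morphisms = 10
Total image cardinality = 8 + 10 = 18

18


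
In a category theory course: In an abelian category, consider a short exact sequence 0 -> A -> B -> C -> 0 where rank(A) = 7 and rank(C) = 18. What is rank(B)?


For a short exact sequence 0 -> A -> B -> C -> 0,
rank is additive: rank(B) = rank(A) + rank(C).
rank(B) = 7 + 18 = 25

25


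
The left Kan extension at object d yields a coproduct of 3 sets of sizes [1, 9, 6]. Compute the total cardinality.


Pointwise, the left Kan extension (Lan_F H)(d) is the colimit, indexed
by the comma category (F downarrow d), of H composed with the
projection (F downarrow d) -> C. Here that colimit is given
as a coproduct (disjoint union) of sets, so its cardinality is the
sum of the sizes of the summands.
Coproduct of sets with sizes: 1 + 9 + 6
= 16

16


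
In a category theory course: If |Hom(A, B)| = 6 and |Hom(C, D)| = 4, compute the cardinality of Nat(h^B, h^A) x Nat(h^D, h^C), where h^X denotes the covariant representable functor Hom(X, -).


By the Yoneda lemma, Nat(h^B, h^A) is isomorphic to Hom(A, B),
so |Nat(h^B, h^A)| = |Hom(A, B)| and |Nat(h^D, h^C)| = |Hom(C, D)|.
|Hom(A, B)| = 6, |Hom(C, D)| = 4.
|Nat(h^B, h^A) x Nat(h^D, h^C)| = 6 * 4 = 24

24


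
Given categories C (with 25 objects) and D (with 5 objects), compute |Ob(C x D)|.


The product category C x D has objects that are pairs (c, d).
Number of pairs = |Ob(C)| * |Ob(D)| = 25 * 5 = 125

125


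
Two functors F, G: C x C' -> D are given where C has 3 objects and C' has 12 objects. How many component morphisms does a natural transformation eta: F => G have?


A natural transformation eta: F => G assigns one component morphism per
object of the domain category.
The domain is the product category C x C', so
|Ob(C x C')| = |Ob(C)| * |Ob(C')| = 3 * 12 = 36.
Therefore eta has 36 component morphisms.

36


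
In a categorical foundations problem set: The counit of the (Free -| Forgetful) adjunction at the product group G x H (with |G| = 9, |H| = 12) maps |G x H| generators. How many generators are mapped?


The counit epsilon_K: F(U(K)) -> K of the Free-Forgetful adjunction
maps |K| generators of F(U(K)) into K. For K = G x H (the product group),
|G x H| = |G| * |H|.
Total generators mapped = 9 * 12 = 108.

108


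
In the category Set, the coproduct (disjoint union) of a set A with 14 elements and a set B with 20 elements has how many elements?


In Set, the coproduct A + B is the disjoint union.
|A + B| = |A| + |B| = 14 + 20 = 34

34


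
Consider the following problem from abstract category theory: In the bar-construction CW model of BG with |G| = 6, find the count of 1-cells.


In the bar-construction CW model of BG, the n-cells are indexed by
n-tuples [g_1|...|g_n] of non-identity elements of G (degenerate
simplices with some g_i = e do not contribute cells), so there are
(|G| - 1)^n n-cells.
For dim = 1 with |G| = 6:
cells = (6 - 1)^1 = 5^1 = 5

5


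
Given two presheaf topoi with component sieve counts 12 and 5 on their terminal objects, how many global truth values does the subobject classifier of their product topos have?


In a product of presheaf topoi E_1 x E_2, the subobject classifier
is Omega = Omega_1 x Omega_2 (componentwise), so
|Omega(top)| = |Omega_1(top_1)| * |Omega_2(top_2)|.
= 12 * 5 = 60.

60


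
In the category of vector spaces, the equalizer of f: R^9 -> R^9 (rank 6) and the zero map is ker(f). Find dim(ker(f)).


The equalizer of f and the zero map is ker(f).
By the rank-nullity theorem: dim(ker(f)) = dim(domain) - rank(f).
dim(ker(f)) = 9 - 6 = 3

3


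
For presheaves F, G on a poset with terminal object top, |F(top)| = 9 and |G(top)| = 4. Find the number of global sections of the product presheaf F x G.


Global sections of a presheaf on a poset with terminal top satisfy
Gamma(H) ~ H(top). Presheaves admit pointwise products, so
(F x G)(top) = F(top) x G(top) (Cartesian product).
|Gamma(F x G)| = |F(top)| * |G(top)| = 9 * 4 = 36.

36


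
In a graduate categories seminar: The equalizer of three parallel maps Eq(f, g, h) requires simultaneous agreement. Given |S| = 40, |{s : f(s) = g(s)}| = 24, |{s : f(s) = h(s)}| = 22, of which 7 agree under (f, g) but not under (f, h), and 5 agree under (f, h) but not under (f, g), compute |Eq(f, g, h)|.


Eq(f, g, h) is the triple-agreement set: points in S where all three
maps take the same value. Using inclusion-exclusion on the pairwise data:
Pair (f, g) agrees on 24 points; pair (f, h) on 22 points.
Points agreeing under (f, g) but not (f, h) = 7; under (f, h) but not (f, g) = 5.
Triple-agreement = agreement-in-(f, g) minus points that agree under (f, g) but not (f, h):
|Eq(f, g, h)| = 24 - 7 = 17
(cross-check via (f, h): 22 - 5 = 17.)

17


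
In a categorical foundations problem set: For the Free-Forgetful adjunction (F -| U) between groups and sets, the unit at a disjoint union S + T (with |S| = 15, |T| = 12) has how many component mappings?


The unit eta_X: X -> U(F(X)) of the Free-Forgetful adjunction
maps each element of X to a generator of F(X). For X = S + T (disjoint
union in Set), |S + T| = |S| + |T|.
Total mappings = 15 + 12 = 27.

27


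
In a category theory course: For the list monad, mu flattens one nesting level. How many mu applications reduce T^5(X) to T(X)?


Each application of mu: T^2 -> T removes one layer of nesting.
Starting at depth 5 (i.e., T^5(X)), we need to reach T(X).
Number of mu applications = 5 - 1 = 4

4


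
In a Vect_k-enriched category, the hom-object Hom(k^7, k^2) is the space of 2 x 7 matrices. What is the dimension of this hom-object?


In Vect-enriched categories, Hom(k^n, k^m) is the space of m x n matrices.
dim(Hom(k^7, k^2)) = 2 * 7 = 14

14


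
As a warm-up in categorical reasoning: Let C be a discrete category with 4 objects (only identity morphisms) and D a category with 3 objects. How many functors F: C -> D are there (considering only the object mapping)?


A functor from a discrete category C to D is determined by
where each object maps. Each of the 4 objects of C can map
to any of the 3 objects of D independently.
Number of functors = 3^4 = 81

81


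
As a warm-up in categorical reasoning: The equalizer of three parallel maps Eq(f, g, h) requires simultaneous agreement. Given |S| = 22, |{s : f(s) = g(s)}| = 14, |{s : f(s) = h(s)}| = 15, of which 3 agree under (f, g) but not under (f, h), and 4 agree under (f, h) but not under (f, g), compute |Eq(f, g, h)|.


Eq(f, g, h) is the triple-agreement set: points in S where all three
maps take the same value. Using inclusion-exclusion on the pairwise data:
Pair (f, g) agrees on 14 points; pair (f, h) on 15 points.
Points agreeing under (f, g) but not (f, h) = 3; under (f, h) but not (f, g) = 4.
Triple-agreement = agreement-in-(f, g) minus points that agree under (f, g) but not (f, h):
|Eq(f, g, h)| = 14 - 3 = 11
(cross-check via (f, h): 15 - 4 = 11.)

11


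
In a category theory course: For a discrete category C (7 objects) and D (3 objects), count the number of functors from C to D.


A functor from a discrete category C to D is determined by
where each object maps. Each of the 7 objects of C can map
to any of the 3 objects of D independently.
Number of functors = 3^7 = 2187

2187


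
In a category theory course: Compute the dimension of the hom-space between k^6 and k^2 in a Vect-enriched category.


In Vect-enriched categories, Hom(k^n, k^m) is the space of m x n matrices.
dim(Hom(k^6, k^2)) = 2 * 6 = 12

12


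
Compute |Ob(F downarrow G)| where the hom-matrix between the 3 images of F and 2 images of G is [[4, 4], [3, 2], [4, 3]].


Objects of (F downarrow G) are triples (a, b, h: F(a)->G(b)).
The count equals the sum of all entries in the hom-matrix.
sum(row 0) = 8
sum(row 1) = 5
sum(row 2) = 7
Grand total = 20

20


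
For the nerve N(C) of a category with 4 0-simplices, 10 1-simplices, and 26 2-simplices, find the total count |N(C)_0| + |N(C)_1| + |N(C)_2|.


The 2-skeleton of the nerve N(C) consists of simplices in dimensions 0, 1, 2:
  |N(C)_0| = 4 (objects)
  |N(C)_1| = 10 (morphisms)
  |N(C)_2| = 26 (composable pairs)
Total = 4 + 10 + 26 = 40

40


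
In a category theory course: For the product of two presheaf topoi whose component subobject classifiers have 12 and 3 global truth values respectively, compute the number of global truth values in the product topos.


In a product of presheaf topoi E_1 x E_2, the subobject classifier
is Omega = Omega_1 x Omega_2 (componentwise), so
|Omega(top)| = |Omega_1(top_1)| * |Omega_2(top_2)|.
= 12 * 3 = 36.

36


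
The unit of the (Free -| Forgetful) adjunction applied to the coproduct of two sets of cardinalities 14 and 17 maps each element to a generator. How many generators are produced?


The unit eta_X: X -> U(F(X)) of the Free-Forgetful adjunction
maps each element of X to a generator of F(X). For X = S + T (disjoint
union in Set), |S + T| = |S| + |T|.
Total mappings = 14 + 17 = 31.

31


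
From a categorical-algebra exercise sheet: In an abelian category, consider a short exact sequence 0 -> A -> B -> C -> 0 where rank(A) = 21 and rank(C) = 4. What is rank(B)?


For a short exact sequence 0 -> A -> B -> C -> 0,
rank is additive: rank(B) = rank(A) + rank(C).
rank(B) = 21 + 4 = 25

25


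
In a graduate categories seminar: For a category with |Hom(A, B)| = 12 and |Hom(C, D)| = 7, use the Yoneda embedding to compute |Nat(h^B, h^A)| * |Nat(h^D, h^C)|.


By the Yoneda lemma, Nat(h^B, h^A) is isomorphic to Hom(A, B),
so |Nat(h^B, h^A)| = |Hom(A, B)| and |Nat(h^D, h^C)| = |Hom(C, D)|.
|Hom(A, B)| = 12, |Hom(C, D)| = 7.
|Nat(h^B, h^A) x Nat(h^D, h^C)| = 12 * 7 = 84

84


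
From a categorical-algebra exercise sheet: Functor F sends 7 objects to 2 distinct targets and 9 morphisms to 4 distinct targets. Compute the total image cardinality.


The image of F consists of distinct objects and distinct morphisms.
|Im(F)| on objects = 2
|Im(F)| on morphisms = 4
Total image cardinality = 2 + 4 = 6

6


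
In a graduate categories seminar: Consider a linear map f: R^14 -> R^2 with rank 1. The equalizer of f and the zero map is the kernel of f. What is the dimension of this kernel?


The equalizer of f and the zero map is ker(f).
By the rank-nullity theorem: dim(ker(f)) = dim(domain) - rank(f).
dim(ker(f)) = 14 - 1 = 13

13


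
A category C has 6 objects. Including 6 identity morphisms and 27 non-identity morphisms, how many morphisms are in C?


Each object has an identity morphism, giving 6 identities.
Adding the 27 non-identity morphisms:
Total = 6 + 27 = 33

33


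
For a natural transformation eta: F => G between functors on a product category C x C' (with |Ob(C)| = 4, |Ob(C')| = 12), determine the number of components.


A natural transformation eta: F => G assigns one component morphism per
object of the domain category.
The domain is the product category C x C', so
|Ob(C x C')| = |Ob(C)| * |Ob(C')| = 4 * 12 = 48.
Therefore eta has 48 component morphisms.

48


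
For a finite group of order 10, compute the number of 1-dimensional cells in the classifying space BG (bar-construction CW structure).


In the bar-construction CW model of BG, the n-cells are indexed by
n-tuples [g_1|...|g_n] of non-identity elements of G (degenerate
simplices with some g_i = e do not contribute cells), so there are
(|G| - 1)^n n-cells.
For dim = 1 with |G| = 10:
cells = (10 - 1)^1 = 9^1 = 9

9


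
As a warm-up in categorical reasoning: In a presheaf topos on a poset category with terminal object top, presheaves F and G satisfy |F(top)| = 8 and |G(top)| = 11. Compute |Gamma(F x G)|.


Global sections of a presheaf on a poset with terminal top satisfy
Gamma(H) ~ H(top). Presheaves admit pointwise products, so
(F x G)(top) = F(top) x G(top) (Cartesian product).
|Gamma(F x G)| = |F(top)| * |G(top)| = 8 * 11 = 88.

88


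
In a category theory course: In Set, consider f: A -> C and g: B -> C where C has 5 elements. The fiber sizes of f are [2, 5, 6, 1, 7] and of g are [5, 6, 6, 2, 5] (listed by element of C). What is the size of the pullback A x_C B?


The pullback A x_C B consists of pairs (a, b) with f(a) = g(b).
For each element c in C, the fiber product has |f^-1(c)| * |g^-1(c)| elements.
Summing over C: 2 * 5 + 5 * 6 + 6 * 6 + 1 * 2 + 7 * 5
= 10 + 30 + 36 + 2 + 35 = 113

113


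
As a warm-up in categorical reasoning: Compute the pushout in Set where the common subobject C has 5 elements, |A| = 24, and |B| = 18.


The pushout A +_C B identifies the images of C in A and B.
|A +_C B| = |A| + |B| - |C| (for injections).
= 24 + 18 - 5 = 37

37


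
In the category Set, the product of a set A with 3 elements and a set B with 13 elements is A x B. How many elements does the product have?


In Set, the product A x B is the Cartesian product.
By the universal property, |A x B| = |A| * |B|.
|A x B| = 3 * 13 = 39

39


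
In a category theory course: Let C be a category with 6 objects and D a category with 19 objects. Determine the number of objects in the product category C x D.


The product category C x D has objects that are pairs (c, d).
Number of pairs = |Ob(C)| * |Ob(D)| = 6 * 19 = 114

114


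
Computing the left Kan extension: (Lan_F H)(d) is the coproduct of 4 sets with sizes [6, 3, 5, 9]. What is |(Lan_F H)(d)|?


Pointwise, the left Kan extension (Lan_F H)(d) is the colimit, indexed
by the comma category (F downarrow d), of H composed with the
projection (F downarrow d) -> C. Here that colimit is given
as a coproduct (disjoint union) of sets, so its cardinality is the
sum of the sizes of the summands.
Coproduct of sets with sizes: 6 + 3 + 5 + 9
= 23

23


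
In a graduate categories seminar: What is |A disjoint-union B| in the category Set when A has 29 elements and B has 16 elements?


In Set, the coproduct A + B is the disjoint union.
|A + B| = |A| + |B| = 29 + 16 = 45

45


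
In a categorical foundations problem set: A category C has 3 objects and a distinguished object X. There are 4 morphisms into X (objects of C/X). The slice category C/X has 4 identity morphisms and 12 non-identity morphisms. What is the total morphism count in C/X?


In the slice category C/X, objects are morphisms to X.
Identity morphisms: 4 (one per object of C/X).
Non-identity morphisms: 12.
Total = 4 + 12 = 16

16


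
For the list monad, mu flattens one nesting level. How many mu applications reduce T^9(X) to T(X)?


Each application of mu: T^2 -> T removes one layer of nesting.
Starting at depth 9 (i.e., T^9(X)), we need to reach T(X).
Number of mu applications = 9 - 1 = 8

8


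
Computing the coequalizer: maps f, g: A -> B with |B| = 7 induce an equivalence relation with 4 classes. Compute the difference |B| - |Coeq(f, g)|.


The coequalizer Coeq(f, g) = B / ~ has one element per equivalence class.
|B| = 7, |Coeq(f, g)| = 4.
|B| - |Coeq(f, g)| = 7 - 4 = 3.

3


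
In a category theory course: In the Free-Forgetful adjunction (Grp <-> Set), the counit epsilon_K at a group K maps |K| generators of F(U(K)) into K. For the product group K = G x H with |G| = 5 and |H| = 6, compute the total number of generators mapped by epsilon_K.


The counit epsilon_K: F(U(K)) -> K of the Free-Forgetful adjunction
maps |K| generators of F(U(K)) into K. For K = G x H (the product group),
|G x H| = |G| * |H|.
Total generators mapped = 5 * 6 = 30.

30


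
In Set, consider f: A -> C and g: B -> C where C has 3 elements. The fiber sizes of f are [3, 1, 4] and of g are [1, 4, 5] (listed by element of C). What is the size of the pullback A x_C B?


The pullback A x_C B consists of pairs (a, b) with f(a) = g(b).
For each element c in C, the fiber product has |f^-1(c)| * |g^-1(c)| elements.
Summing over C: 3 * 1 + 1 * 4 + 4 * 5
= 3 + 4 + 20 = 27

27


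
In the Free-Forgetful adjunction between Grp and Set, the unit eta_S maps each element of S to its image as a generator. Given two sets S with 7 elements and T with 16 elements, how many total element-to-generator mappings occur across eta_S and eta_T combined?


The unit eta_X: X -> U(F(X)) of the Free-Forgetful adjunction
maps each element of X to a generator of F(X). For X = S + T (disjoint
union in Set), |S + T| = |S| + |T|.
Total mappings = 7 + 16 = 23.

23


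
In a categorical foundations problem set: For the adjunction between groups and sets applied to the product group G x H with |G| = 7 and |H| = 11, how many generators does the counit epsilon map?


The counit epsilon_K: F(U(K)) -> K of the Free-Forgetful adjunction
maps |K| generators of F(U(K)) into K. For K = G x H (the product group),
|G x H| = |G| * |H|.
Total generators mapped = 7 * 11 = 77.

77


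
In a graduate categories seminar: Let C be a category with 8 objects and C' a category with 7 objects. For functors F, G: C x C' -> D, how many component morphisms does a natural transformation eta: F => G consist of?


A natural transformation eta: F => G assigns one component morphism per
object of the domain category.
The domain is the product category C x C', so
|Ob(C x C')| = |Ob(C)| * |Ob(C')| = 8 * 7 = 56.
Therefore eta has 56 component morphisms.

56


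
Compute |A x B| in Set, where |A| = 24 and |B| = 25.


In Set, the product A x B is the Cartesian product.
By the universal property, |A x B| = |A| * |B|.
|A x B| = 24 * 25 = 600

600


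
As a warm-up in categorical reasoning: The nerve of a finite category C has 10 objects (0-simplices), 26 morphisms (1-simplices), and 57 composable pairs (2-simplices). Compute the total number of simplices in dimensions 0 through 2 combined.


The 2-skeleton of the nerve N(C) consists of simplices in dimensions 0, 1, 2:
  |N(C)_0| = 10 (objects)
  |N(C)_1| = 26 (morphisms)
  |N(C)_2| = 57 (composable pairs)
Total = 10 + 26 + 57 = 93

93


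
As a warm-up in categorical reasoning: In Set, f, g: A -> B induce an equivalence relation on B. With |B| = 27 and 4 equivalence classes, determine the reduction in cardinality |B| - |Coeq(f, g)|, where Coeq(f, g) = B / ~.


The coequalizer Coeq(f, g) = B / ~ has one element per equivalence class.
|B| = 27, |Coeq(f, g)| = 4.
|B| - |Coeq(f, g)| = 27 - 4 = 23.

23


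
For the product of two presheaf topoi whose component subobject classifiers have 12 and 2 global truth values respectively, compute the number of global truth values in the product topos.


In a product of presheaf topoi E_1 x E_2, the subobject classifier
is Omega = Omega_1 x Omega_2 (componentwise), so
|Omega(top)| = |Omega_1(top_1)| * |Omega_2(top_2)|.
= 12 * 2 = 24.

24


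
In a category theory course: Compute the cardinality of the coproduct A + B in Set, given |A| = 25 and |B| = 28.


In Set, the coproduct A + B is the disjoint union.
|A + B| = |A| + |B| = 25 + 28 = 53

53


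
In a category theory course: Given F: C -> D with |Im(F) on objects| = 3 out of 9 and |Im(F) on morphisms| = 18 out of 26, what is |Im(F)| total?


The image of F consists of distinct objects and distinct morphisms.
|Im(F)| on objects = 3
|Im(F)| on morphisms = 18
Total image cardinality = 3 + 18 = 21

21


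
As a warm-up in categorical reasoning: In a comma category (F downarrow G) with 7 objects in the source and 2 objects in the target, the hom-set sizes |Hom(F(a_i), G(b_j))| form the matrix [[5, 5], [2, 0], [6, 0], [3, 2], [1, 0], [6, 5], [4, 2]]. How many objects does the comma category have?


Objects of (F downarrow G) are triples (a, b, h: F(a)->G(b)).
The count equals the sum of all entries in the hom-matrix.
sum(row 0) = 10
sum(row 1) = 2
sum(row 2) = 6
sum(row 3) = 5
sum(row 4) = 1
sum(row 5) = 11
sum(row 6) = 6
Grand total = 41

41


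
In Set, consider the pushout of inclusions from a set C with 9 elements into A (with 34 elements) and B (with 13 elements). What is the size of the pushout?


The pushout A +_C B identifies the images of C in A and B.
|A +_C B| = |A| + |B| - |C| (for injections).
= 34 + 13 - 9 = 38

38


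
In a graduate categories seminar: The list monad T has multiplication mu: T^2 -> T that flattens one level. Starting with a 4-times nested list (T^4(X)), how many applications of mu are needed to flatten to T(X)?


Each application of mu: T^2 -> T removes one layer of nesting.
Starting at depth 4 (i.e., T^4(X)), we need to reach T(X).
Number of mu applications = 4 - 1 = 3

3


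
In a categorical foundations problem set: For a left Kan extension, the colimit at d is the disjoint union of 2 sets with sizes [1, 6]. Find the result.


Pointwise, the left Kan extension (Lan_F H)(d) is the colimit, indexed
by the comma category (F downarrow d), of H composed with the
projection (F downarrow d) -> C. Here that colimit is given
as a coproduct (disjoint union) of sets, so its cardinality is the
sum of the sizes of the summands.
Coproduct of sets with sizes: 1 + 6
= 7

7


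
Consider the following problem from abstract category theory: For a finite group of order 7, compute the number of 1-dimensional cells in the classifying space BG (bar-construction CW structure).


In the bar-construction CW model of BG, the n-cells are indexed by
n-tuples [g_1|...|g_n] of non-identity elements of G (degenerate
simplices with some g_i = e do not contribute cells), so there are
(|G| - 1)^n n-cells.
For dim = 1 with |G| = 7:
cells = (7 - 1)^1 = 6^1 = 6

6


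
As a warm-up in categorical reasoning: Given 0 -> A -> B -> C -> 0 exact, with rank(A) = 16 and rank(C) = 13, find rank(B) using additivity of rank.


For a short exact sequence 0 -> A -> B -> C -> 0,
rank is additive: rank(B) = rank(A) + rank(C).
rank(B) = 16 + 13 = 29

29


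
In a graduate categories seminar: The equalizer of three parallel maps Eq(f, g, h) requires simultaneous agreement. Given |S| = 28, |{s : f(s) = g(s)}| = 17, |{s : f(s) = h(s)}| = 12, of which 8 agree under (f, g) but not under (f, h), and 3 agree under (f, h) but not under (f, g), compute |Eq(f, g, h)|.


Eq(f, g, h) is the triple-agreement set: points in S where all three
maps take the same value. Using inclusion-exclusion on the pairwise data:
Pair (f, g) agrees on 17 points; pair (f, h) on 12 points.
Points agreeing under (f, g) but not (f, h) = 8; under (f, h) but not (f, g) = 3.
Triple-agreement = agreement-in-(f, g) minus points that agree under (f, g) but not (f, h):
|Eq(f, g, h)| = 17 - 8 = 9
(cross-check via (f, h): 12 - 3 = 9.)

9


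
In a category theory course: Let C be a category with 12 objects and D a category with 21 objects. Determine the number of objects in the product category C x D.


The product category C x D has objects that are pairs (c, d).
Number of pairs = |Ob(C)| * |Ob(D)| = 12 * 21 = 252

252


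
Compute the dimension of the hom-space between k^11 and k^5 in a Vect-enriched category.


In Vect-enriched categories, Hom(k^n, k^m) is the space of m x n matrices.
dim(Hom(k^11, k^5)) = 5 * 11 = 55

55


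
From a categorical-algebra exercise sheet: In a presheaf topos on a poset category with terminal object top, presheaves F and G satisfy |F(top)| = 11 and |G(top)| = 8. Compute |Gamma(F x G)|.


Global sections of a presheaf on a poset with terminal top satisfy
Gamma(H) ~ H(top). Presheaves admit pointwise products, so
(F x G)(top) = F(top) x G(top) (Cartesian product).
|Gamma(F x G)| = |F(top)| * |G(top)| = 11 * 8 = 88.

88


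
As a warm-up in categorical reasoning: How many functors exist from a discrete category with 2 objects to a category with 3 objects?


A functor from a discrete category C to D is determined by
where each object maps. Each of the 2 objects of C can map
to any of the 3 objects of D independently.
Number of functors = 3^2 = 9

9


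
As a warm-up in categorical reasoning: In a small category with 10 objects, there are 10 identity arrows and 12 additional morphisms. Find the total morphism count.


Each object has an identity morphism, giving 10 identities.
Adding the 12 non-identity morphisms:
Total = 10 + 12 = 22

22


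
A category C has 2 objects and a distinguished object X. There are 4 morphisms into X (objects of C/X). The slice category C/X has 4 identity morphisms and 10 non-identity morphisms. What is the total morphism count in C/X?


In the slice category C/X, objects are morphisms to X.
Identity morphisms: 4 (one per object of C/X).
Non-identity morphisms: 10.
Total = 4 + 10 = 14

14


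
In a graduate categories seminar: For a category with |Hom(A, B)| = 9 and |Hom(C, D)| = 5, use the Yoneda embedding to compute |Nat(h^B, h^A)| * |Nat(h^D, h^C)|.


By the Yoneda lemma, Nat(h^B, h^A) is isomorphic to Hom(A, B),
so |Nat(h^B, h^A)| = |Hom(A, B)| and |Nat(h^D, h^C)| = |Hom(C, D)|.
|Hom(A, B)| = 9, |Hom(C, D)| = 5.
|Nat(h^B, h^A) x Nat(h^D, h^C)| = 9 * 5 = 45

45


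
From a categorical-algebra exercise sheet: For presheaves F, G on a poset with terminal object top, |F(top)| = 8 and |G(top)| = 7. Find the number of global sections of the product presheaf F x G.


Global sections of a presheaf on a poset with terminal top satisfy
Gamma(H) ~ H(top). Presheaves admit pointwise products, so
(F x G)(top) = F(top) x G(top) (Cartesian product).
|Gamma(F x G)| = |F(top)| * |G(top)| = 8 * 7 = 56.

56


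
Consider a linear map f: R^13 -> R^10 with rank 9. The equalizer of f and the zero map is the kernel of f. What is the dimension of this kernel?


The equalizer of f and the zero map is ker(f).
By the rank-nullity theorem: dim(ker(f)) = dim(domain) - rank(f).
dim(ker(f)) = 13 - 9 = 4

4


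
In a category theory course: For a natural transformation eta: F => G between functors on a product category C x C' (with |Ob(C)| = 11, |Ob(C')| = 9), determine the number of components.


A natural transformation eta: F => G assigns one component morphism per
object of the domain category.
The domain is the product category C x C', so
|Ob(C x C')| = |Ob(C)| * |Ob(C')| = 11 * 9 = 99.
Therefore eta has 99 component morphisms.

99


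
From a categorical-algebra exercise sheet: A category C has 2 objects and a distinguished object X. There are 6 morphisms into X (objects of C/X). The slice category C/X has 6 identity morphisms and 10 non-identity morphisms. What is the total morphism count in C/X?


In the slice category C/X, objects are morphisms to X.
Identity morphisms: 6 (one per object of C/X).
Non-identity morphisms: 10.
Total = 6 + 10 = 16

16


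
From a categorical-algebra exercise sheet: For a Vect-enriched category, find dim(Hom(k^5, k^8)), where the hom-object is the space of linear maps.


In Vect-enriched categories, Hom(k^n, k^m) is the space of m x n matrices.
dim(Hom(k^5, k^8)) = 8 * 5 = 40

40


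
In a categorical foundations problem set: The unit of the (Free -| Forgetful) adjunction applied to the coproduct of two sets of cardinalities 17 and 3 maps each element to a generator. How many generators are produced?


The unit eta_X: X -> U(F(X)) of the Free-Forgetful adjunction
maps each element of X to a generator of F(X). For X = S + T (disjoint
union in Set), |S + T| = |S| + |T|.
Total mappings = 17 + 3 = 20.

20


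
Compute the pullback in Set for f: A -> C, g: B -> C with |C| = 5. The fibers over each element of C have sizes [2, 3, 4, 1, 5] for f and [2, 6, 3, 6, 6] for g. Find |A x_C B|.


The pullback A x_C B consists of pairs (a, b) with f(a) = g(b).
For each element c in C, the fiber product has |f^-1(c)| * |g^-1(c)| elements.
Summing over C: 2 * 2 + 3 * 6 + 4 * 3 + 1 * 6 + 5 * 6
= 4 + 18 + 12 + 6 + 30 = 70

70


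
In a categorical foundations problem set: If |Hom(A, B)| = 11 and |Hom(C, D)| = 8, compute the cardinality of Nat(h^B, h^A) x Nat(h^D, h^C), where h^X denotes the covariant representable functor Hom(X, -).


By the Yoneda lemma, Nat(h^B, h^A) is isomorphic to Hom(A, B),
so |Nat(h^B, h^A)| = |Hom(A, B)| and |Nat(h^D, h^C)| = |Hom(C, D)|.
|Hom(A, B)| = 11, |Hom(C, D)| = 8.
|Nat(h^B, h^A) x Nat(h^D, h^C)| = 11 * 8 = 88

88


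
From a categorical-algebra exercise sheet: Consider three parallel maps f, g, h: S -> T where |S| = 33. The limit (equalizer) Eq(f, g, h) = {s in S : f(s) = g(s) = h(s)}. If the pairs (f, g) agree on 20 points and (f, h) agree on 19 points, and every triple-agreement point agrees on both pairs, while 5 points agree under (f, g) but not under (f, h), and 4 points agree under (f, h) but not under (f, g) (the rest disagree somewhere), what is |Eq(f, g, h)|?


Eq(f, g, h) is the triple-agreement set: points in S where all three
maps take the same value. Using inclusion-exclusion on the pairwise data:
Pair (f, g) agrees on 20 points; pair (f, h) on 19 points.
Points agreeing under (f, g) but not (f, h) = 5; under (f, h) but not (f, g) = 4.
Triple-agreement = agreement-in-(f, g) minus points that agree under (f, g) but not (f, h):
|Eq(f, g, h)| = 20 - 5 = 15
(cross-check via (f, h): 19 - 4 = 15.)

15


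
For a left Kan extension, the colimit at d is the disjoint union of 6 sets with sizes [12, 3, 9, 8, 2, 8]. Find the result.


Pointwise, the left Kan extension (Lan_F H)(d) is the colimit, indexed
by the comma category (F downarrow d), of H composed with the
projection (F downarrow d) -> C. Here that colimit is given
as a coproduct (disjoint union) of sets, so its cardinality is the
sum of the sizes of the summands.
Coproduct of sets with sizes: 12 + 3 + 9 + 8 + 2 + 8
= 42

42


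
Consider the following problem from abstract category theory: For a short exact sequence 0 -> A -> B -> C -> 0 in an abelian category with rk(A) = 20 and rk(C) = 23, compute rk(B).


For a short exact sequence 0 -> A -> B -> C -> 0,
rank is additive: rank(B) = rank(A) + rank(C).
rank(B) = 20 + 23 = 43

43


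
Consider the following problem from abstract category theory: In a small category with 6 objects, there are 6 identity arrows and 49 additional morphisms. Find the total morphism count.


Each object has an identity morphism, giving 6 identities.
Adding the 49 non-identity morphisms:
Total = 6 + 49 = 55

55


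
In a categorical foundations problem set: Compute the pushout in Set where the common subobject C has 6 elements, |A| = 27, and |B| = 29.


The pushout A +_C B identifies the images of C in A and B.
|A +_C B| = |A| + |B| - |C| (for injections).
= 27 + 29 - 6 = 50

50


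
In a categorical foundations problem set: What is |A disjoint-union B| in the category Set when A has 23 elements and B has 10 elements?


In Set, the coproduct A + B is the disjoint union.
|A + B| = |A| + |B| = 23 + 10 = 33

33


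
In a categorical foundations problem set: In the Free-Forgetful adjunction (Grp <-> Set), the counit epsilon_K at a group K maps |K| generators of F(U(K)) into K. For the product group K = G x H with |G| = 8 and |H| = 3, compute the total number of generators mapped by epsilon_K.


The counit epsilon_K: F(U(K)) -> K of the Free-Forgetful adjunction
maps |K| generators of F(U(K)) into K. For K = G x H (the product group),
|G x H| = |G| * |H|.
Total generators mapped = 8 * 3 = 24.

24


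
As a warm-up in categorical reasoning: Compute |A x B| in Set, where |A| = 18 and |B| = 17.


In Set, the product A x B is the Cartesian product.
By the universal property, |A x B| = |A| * |B|.
|A x B| = 18 * 17 = 306

306


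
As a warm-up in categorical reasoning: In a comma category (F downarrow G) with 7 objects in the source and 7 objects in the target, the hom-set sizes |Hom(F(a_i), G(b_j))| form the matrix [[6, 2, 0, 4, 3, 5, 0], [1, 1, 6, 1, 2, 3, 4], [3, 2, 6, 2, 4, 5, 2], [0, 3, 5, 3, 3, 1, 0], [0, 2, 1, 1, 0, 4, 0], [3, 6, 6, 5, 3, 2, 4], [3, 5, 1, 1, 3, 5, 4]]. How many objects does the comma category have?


Objects of (F downarrow G) are triples (a, b, h: F(a)->G(b)).
The count equals the sum of all entries in the hom-matrix.
sum(row 0) = 20
sum(row 1) = 18
sum(row 2) = 24
sum(row 3) = 15
sum(row 4) = 8
sum(row 5) = 29
sum(row 6) = 22
Grand total = 136

136


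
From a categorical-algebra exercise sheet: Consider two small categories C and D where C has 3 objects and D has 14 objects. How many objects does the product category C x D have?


The product category C x D has objects that are pairs (c, d).
Number of pairs = |Ob(C)| * |Ob(D)| = 3 * 14 = 42

42


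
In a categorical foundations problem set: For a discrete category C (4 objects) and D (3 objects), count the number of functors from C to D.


A functor from a discrete category C to D is determined by
where each object maps. Each of the 4 objects of C can map
to any of the 3 objects of D independently.
Number of functors = 3^4 = 81

81


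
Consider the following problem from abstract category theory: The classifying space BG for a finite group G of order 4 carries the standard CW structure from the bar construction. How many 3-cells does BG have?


In the bar-construction CW model of BG, the n-cells are indexed by
n-tuples [g_1|...|g_n] of non-identity elements of G (degenerate
simplices with some g_i = e do not contribute cells), so there are
(|G| - 1)^n n-cells.
For dim = 3 with |G| = 4:
cells = (4 - 1)^3 = 3^3 = 27

27


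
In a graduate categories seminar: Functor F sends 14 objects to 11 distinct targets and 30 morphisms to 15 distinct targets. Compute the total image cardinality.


The image of F consists of distinct objects and distinct morphisms.
|Im(F)| on objects = 11
|Im(F)| on morphisms = 15
Total image cardinality = 11 + 15 = 26

26


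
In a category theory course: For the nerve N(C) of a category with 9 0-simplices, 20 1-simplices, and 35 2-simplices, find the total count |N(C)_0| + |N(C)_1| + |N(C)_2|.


The 2-skeleton of the nerve N(C) consists of simplices in dimensions 0, 1, 2:
  |N(C)_0| = 9 (objects)
  |N(C)_1| = 20 (morphisms)
  |N(C)_2| = 35 (composable pairs)
Total = 9 + 20 + 35 = 64

64


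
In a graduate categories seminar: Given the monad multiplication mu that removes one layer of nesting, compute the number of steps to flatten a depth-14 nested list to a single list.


Each application of mu: T^2 -> T removes one layer of nesting.
Starting at depth 14 (i.e., T^14(X)), we need to reach T(X).
Number of mu applications = 14 - 1 = 13

13


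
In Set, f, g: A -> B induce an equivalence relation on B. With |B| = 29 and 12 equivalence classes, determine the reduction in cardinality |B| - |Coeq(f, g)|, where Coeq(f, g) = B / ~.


The coequalizer Coeq(f, g) = B / ~ has one element per equivalence class.
|B| = 29, |Coeq(f, g)| = 12.
|B| - |Coeq(f, g)| = 29 - 12 = 17.

17


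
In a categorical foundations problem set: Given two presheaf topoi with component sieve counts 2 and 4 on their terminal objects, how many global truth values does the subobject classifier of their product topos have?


In a product of presheaf topoi E_1 x E_2, the subobject classifier
is Omega = Omega_1 x Omega_2 (componentwise), so
|Omega(top)| = |Omega_1(top_1)| * |Omega_2(top_2)|.
= 2 * 4 = 8.

8


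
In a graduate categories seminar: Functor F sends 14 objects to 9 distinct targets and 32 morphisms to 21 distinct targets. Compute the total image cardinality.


The image of F consists of distinct objects and distinct morphisms.
|Im(F)| on objects = 9
|Im(F)| on morphisms = 21
Total image cardinality = 9 + 21 = 30

30


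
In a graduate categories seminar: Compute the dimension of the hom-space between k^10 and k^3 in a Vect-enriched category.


In Vect-enriched categories, Hom(k^n, k^m) is the space of m x n matrices.
dim(Hom(k^10, k^3)) = 3 * 10 = 30

30


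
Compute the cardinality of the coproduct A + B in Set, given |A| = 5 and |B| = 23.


In Set, the coproduct A + B is the disjoint union.
|A + B| = |A| + |B| = 5 + 23 = 28

28


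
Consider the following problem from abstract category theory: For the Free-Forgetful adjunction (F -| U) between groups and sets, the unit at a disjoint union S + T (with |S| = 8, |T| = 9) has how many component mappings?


The unit eta_X: X -> U(F(X)) of the Free-Forgetful adjunction
maps each element of X to a generator of F(X). For X = S + T (disjoint
union in Set), |S + T| = |S| + |T|.
Total mappings = 8 + 9 = 17.

17


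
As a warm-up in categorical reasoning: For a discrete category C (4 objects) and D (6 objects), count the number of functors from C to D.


A functor from a discrete category C to D is determined by
where each object maps. Each of the 4 objects of C can map
to any of the 6 objects of D independently.
Number of functors = 6^4 = 1296

1296


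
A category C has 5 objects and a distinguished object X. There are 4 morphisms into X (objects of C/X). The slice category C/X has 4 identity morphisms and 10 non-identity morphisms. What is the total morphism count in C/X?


In the slice category C/X, objects are morphisms to X.
Identity morphisms: 4 (one per object of C/X).
Non-identity morphisms: 10.
Total = 4 + 10 = 14

14
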